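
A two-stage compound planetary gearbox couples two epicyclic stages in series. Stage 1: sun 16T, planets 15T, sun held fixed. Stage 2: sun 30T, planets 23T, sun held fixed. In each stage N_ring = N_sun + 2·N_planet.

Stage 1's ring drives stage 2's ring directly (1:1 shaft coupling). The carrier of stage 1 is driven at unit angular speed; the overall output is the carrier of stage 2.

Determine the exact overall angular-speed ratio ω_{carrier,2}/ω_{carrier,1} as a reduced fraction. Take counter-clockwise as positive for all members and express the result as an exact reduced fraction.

Stage 1: N_ring = 16 + 2·15 = 46
Stage 1: 16(ω_s−ω_c) = −46(ω_r−ω_c),  ω_s=0, ω_c=1
Stage 1: ω_r = 1 − (16/46)(0−1) = 31/23
  ⇒ ω_r¹/ω_c¹ = 31/23
Stage 2: N_ring = 30 + 2·23 = 76
Stage 2: 30(ω_s−ω_c) = −76(ω_r−ω_c),  ω_s=0, ω_r=1
Stage 2: 30(0−ω_c) = −76(1−ω_c)  ⇒  106ω_c = 76  ⇒  ω_c = 38/53
  ⇒ ω_c²/ω_r² = 38/53
Coupling ω_r² = ω_r¹ ⇒ overall = 31/23 × 38/53 = 1178/1219

1178/1219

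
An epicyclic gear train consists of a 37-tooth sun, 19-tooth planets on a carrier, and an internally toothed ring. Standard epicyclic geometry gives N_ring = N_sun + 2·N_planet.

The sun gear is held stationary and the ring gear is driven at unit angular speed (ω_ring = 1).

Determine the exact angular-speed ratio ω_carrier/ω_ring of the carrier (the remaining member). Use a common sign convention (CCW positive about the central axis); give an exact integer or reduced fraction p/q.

75/112

N_ring = 37 + 2·19 = 75
37(ω_s−ω_c) = −75(ω_r−ω_c),  ω_s=0, ω_r=1
37(0−ω_c) = −75(1−ω_c)  ⇒  112ω_c = 75  ⇒  ω_c = 75/112
ω_c/ω_r = 75/112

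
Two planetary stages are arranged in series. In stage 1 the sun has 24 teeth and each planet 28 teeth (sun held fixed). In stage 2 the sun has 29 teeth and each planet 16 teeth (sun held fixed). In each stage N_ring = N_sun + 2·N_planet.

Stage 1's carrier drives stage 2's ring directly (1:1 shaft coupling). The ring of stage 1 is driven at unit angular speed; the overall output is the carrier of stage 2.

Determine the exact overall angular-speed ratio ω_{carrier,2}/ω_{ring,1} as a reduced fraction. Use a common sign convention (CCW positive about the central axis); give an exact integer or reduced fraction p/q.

Stage 1: N_ring = 24 + 2·28 = 80
Stage 1: 24(ω_s−ω_c) = −80(ω_r−ω_c),  ω_s=0, ω_r=1
Stage 1: 24(0−ω_c) = −80(1−ω_c)  ⇒  104ω_c = 80  ⇒  ω_c = 10/13
  ⇒ ω_c¹/ω_r¹ = 10/13
Stage 2: N_ring = 29 + 2·16 = 61
Stage 2: 29(ω_s−ω_c) = −61(ω_r−ω_c),  ω_s=0, ω_r=1
Stage 2: 29(0−ω_c) = −61(1−ω_c)  ⇒  90ω_c = 61  ⇒  ω_c = 61/90
  ⇒ ω_c²/ω_r² = 61/90
Coupling ω_r² = ω_c¹ ⇒ overall = 10/13 × 61/90 = 61/117

61/117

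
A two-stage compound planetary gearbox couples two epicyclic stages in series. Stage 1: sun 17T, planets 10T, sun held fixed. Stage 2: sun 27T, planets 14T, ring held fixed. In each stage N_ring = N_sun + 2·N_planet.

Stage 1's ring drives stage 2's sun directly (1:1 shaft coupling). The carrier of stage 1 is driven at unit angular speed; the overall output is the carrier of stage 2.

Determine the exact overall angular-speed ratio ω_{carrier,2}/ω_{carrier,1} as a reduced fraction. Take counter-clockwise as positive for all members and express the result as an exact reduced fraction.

Stage 1: N_ring = 17 + 2·10 = 37
Stage 1: 17(ω_s−ω_c) = −37(ω_r−ω_c),  ω_s=0, ω_c=1
Stage 1: ω_r = 1 − (17/37)(0−1) = 54/37
  ⇒ ω_r¹/ω_c¹ = 54/37
Stage 2: N_ring = 27 + 2·14 = 55
Stage 2: 27(ω_s−ω_c) = −55(ω_r−ω_c),  ω_r=0, ω_s=1
Stage 2: 27(1−ω_c) = −55(0−ω_c)  ⇒  82ω_c = 27  ⇒  ω_c = 27/82
  ⇒ ω_c²/ω_s² = 27/82
Coupling ω_s² = ω_r¹ ⇒ overall = 54/37 × 27/82 = 729/1517

729/1517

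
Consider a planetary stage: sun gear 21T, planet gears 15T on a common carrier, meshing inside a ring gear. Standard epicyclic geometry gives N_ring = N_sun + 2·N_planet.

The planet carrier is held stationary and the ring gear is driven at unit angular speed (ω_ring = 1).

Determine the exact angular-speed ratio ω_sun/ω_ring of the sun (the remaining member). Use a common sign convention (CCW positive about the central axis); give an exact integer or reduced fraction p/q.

N_ring = 21 + 2·15 = 51
21(ω_s−ω_c) = −51(ω_r−ω_c),  ω_c=0, ω_r=1
ω_s = 0 − (51/21)(1−0) = -17/7
ω_s/ω_r = -17/7

-17/7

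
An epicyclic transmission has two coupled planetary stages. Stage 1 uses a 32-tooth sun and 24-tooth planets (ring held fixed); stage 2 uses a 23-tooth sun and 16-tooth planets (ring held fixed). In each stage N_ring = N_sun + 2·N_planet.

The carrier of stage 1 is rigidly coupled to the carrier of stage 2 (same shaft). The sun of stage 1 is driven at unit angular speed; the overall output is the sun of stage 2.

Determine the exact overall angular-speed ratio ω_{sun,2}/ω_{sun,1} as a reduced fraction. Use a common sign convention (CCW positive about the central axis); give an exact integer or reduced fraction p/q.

Stage 1: N_ring = 32 + 2·24 = 80
Stage 1: 32(ω_s−ω_c) = −80(ω_r−ω_c),  ω_r=0, ω_s=1
Stage 1: 32(1−ω_c) = −80(0−ω_c)  ⇒  112ω_c = 32  ⇒  ω_c = 2/7
  ⇒ ω_c¹/ω_s¹ = 2/7
Stage 2: N_ring = 23 + 2·16 = 55
Stage 2: 23(ω_s−ω_c) = −55(ω_r−ω_c),  ω_r=0, ω_c=1
Stage 2: ω_s = 1 − (55/23)(0−1) = 78/23
  ⇒ ω_s²/ω_c² = 78/23
Coupling ω_c² = ω_c¹ ⇒ overall = 2/7 × 78/23 = 156/161

156/161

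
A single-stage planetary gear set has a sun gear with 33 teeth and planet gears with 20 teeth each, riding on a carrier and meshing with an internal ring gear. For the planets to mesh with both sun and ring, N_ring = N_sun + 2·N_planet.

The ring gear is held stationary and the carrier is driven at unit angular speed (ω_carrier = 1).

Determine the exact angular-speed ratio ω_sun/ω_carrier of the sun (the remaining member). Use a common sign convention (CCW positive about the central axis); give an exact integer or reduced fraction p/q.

N_ring = 33 + 2·20 = 73
33(ω_s−ω_c) = −73(ω_r−ω_c),  ω_r=0, ω_c=1
ω_s = 1 − (73/33)(0−1) = 106/33
ω_s/ω_c = 106/33

106/33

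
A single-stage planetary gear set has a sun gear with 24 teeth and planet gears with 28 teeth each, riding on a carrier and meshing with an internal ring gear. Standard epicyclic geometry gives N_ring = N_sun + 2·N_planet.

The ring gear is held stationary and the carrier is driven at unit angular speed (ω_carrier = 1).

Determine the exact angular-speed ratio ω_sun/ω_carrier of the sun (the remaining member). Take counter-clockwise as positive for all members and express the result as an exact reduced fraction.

13/3

N_ring = 24 + 2·28 = 80
24(ω_s−ω_c) = −80(ω_r−ω_c),  ω_r=0, ω_c=1
ω_s = 1 − (80/24)(0−1) = 13/3
ω_s/ω_c = 13/3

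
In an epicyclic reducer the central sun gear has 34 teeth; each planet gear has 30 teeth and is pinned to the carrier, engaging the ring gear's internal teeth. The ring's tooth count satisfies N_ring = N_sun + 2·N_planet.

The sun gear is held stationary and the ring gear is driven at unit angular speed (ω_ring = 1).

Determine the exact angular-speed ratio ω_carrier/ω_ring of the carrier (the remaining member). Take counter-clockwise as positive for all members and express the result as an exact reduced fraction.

N_ring = 34 + 2·30 = 94
34(ω_s−ω_c) = −94(ω_r−ω_c),  ω_s=0, ω_r=1
34(0−ω_c) = −94(1−ω_c)  ⇒  128ω_c = 94  ⇒  ω_c = 47/64
ω_c/ω_r = 47/64

47/64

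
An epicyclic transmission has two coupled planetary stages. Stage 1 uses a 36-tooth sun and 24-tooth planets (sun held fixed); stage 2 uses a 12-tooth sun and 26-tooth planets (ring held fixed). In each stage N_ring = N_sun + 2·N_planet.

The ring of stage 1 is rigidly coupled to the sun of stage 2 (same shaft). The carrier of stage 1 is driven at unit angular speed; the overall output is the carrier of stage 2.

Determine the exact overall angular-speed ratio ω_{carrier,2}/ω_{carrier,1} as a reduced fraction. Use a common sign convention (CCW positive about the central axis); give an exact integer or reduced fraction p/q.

30/133

Stage 1: N_ring = 36 + 2·24 = 84
Stage 1: 36(ω_s−ω_c) = −84(ω_r−ω_c),  ω_s=0, ω_c=1
Stage 1: ω_r = 1 − (36/84)(0−1) = 10/7
  ⇒ ω_r¹/ω_c¹ = 10/7
Stage 2: N_ring = 12 + 2·26 = 64
Stage 2: 12(ω_s−ω_c) = −64(ω_r−ω_c),  ω_r=0, ω_s=1
Stage 2: 12(1−ω_c) = −64(0−ω_c)  ⇒  76ω_c = 12  ⇒  ω_c = 3/19
  ⇒ ω_c²/ω_s² = 3/19
Coupling ω_s² = ω_r¹ ⇒ overall = 10/7 × 3/19 = 30/133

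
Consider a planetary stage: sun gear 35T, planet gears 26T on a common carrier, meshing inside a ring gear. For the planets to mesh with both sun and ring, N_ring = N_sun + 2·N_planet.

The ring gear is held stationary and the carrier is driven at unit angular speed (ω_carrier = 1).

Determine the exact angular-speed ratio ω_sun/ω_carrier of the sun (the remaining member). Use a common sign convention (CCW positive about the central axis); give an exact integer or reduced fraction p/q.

122/35

N_ring = 35 + 2·26 = 87
35(ω_s−ω_c) = −87(ω_r−ω_c),  ω_r=0, ω_c=1
ω_s = 1 − (87/35)(0−1) = 122/35
ω_s/ω_c = 122/35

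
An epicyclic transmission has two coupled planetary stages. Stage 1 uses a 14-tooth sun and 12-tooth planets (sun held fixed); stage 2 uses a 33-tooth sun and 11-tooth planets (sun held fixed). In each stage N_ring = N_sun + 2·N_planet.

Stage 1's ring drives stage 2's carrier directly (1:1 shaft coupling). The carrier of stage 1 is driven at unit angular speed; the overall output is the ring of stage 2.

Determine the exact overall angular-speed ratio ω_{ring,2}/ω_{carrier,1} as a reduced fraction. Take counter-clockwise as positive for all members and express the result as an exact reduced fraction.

208/95

Stage 1: N_ring = 14 + 2·12 = 38
Stage 1: 14(ω_s−ω_c) = −38(ω_r−ω_c),  ω_s=0, ω_c=1
Stage 1: ω_r = 1 − (14/38)(0−1) = 26/19
  ⇒ ω_r¹/ω_c¹ = 26/19
Stage 2: N_ring = 33 + 2·11 = 55
Stage 2: 33(ω_s−ω_c) = −55(ω_r−ω_c),  ω_s=0, ω_c=1
Stage 2: ω_r = 1 − (33/55)(0−1) = 8/5
  ⇒ ω_r²/ω_c² = 8/5
Coupling ω_c² = ω_r¹ ⇒ overall = 26/19 × 8/5 = 208/95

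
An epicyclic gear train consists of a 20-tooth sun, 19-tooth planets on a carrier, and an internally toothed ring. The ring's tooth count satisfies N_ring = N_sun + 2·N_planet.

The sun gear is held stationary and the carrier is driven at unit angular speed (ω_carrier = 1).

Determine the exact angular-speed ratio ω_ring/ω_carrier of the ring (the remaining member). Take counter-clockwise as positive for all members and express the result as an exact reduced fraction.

39/29

N_ring = 20 + 2·19 = 58
20(ω_s−ω_c) = −58(ω_r−ω_c),  ω_s=0, ω_c=1
ω_r = 1 − (20/58)(0−1) = 39/29
ω_r/ω_c = 39/29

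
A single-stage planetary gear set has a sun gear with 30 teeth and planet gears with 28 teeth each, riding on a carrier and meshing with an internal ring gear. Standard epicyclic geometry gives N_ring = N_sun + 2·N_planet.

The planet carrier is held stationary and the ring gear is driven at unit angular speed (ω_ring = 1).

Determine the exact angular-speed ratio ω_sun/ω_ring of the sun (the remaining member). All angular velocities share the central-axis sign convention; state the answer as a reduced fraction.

N_ring = 30 + 2·28 = 86
30(ω_s−ω_c) = −86(ω_r−ω_c),  ω_c=0, ω_r=1
ω_s = 0 − (86/30)(1−0) = -43/15
ω_s/ω_r = -43/15

-43/15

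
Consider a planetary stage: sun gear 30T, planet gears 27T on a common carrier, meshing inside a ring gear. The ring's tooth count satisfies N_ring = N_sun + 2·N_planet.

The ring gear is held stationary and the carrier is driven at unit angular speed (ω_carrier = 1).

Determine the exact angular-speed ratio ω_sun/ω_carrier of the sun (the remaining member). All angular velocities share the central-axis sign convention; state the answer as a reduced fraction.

19/5

N_ring = 30 + 2·27 = 84
30(ω_s−ω_c) = −84(ω_r−ω_c),  ω_r=0, ω_c=1
ω_s = 1 − (84/30)(0−1) = 19/5
ω_s/ω_c = 19/5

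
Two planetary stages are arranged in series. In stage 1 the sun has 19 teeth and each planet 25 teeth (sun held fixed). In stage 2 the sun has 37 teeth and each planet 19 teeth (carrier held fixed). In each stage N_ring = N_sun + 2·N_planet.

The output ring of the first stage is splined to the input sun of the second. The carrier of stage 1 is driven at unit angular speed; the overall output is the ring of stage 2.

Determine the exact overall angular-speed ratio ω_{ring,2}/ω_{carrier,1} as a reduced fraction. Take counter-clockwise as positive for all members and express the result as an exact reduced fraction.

-3256/5175

Stage 1: N_ring = 19 + 2·25 = 69
Stage 1: 19(ω_s−ω_c) = −69(ω_r−ω_c),  ω_s=0, ω_c=1
Stage 1: ω_r = 1 − (19/69)(0−1) = 88/69
  ⇒ ω_r¹/ω_c¹ = 88/69
Stage 2: N_ring = 37 + 2·19 = 75
Stage 2: 37(ω_s−ω_c) = −75(ω_r−ω_c),  ω_c=0, ω_s=1
Stage 2: ω_r = 0 − (37/75)(1−0) = -37/75
  ⇒ ω_r²/ω_s² = -37/75
Coupling ω_s² = ω_r¹ ⇒ overall = 88/69 × -37/75 = -3256/5175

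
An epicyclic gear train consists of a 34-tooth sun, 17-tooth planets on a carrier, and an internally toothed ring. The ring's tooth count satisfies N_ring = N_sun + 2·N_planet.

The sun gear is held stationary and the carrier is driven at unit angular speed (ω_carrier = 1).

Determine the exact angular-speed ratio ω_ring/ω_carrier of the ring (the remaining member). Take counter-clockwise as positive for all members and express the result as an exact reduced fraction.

N_ring = 34 + 2·17 = 68
34(ω_s−ω_c) = −68(ω_r−ω_c),  ω_s=0, ω_c=1
ω_r = 1 − (34/68)(0−1) = 3/2
ω_r/ω_c = 3/2

3/2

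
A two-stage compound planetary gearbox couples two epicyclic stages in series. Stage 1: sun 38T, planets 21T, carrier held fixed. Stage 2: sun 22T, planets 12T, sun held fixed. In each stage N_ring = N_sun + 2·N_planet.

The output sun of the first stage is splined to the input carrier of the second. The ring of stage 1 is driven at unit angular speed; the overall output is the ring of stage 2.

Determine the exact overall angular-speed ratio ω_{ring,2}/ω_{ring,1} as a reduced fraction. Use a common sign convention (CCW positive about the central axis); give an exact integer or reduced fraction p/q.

Stage 1: N_ring = 38 + 2·21 = 80
Stage 1: 38(ω_s−ω_c) = −80(ω_r−ω_c),  ω_c=0, ω_r=1
Stage 1: ω_s = 0 − (80/38)(1−0) = -40/19
  ⇒ ω_s¹/ω_r¹ = -40/19
Stage 2: N_ring = 22 + 2·12 = 46
Stage 2: 22(ω_s−ω_c) = −46(ω_r−ω_c),  ω_s=0, ω_c=1
Stage 2: ω_r = 1 − (22/46)(0−1) = 34/23
  ⇒ ω_r²/ω_c² = 34/23
Coupling ω_c² = ω_s¹ ⇒ overall = -40/19 × 34/23 = -1360/437

-1360/437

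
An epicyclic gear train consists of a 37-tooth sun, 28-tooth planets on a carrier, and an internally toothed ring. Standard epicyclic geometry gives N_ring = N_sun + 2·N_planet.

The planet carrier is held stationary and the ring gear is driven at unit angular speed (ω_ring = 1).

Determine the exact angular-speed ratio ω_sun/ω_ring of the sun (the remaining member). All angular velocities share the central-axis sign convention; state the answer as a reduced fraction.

-93/37

N_ring = 37 + 2·28 = 93
37(ω_s−ω_c) = −93(ω_r−ω_c),  ω_c=0, ω_r=1
ω_s = 0 − (93/37)(1−0) = -93/37
ω_s/ω_r = -93/37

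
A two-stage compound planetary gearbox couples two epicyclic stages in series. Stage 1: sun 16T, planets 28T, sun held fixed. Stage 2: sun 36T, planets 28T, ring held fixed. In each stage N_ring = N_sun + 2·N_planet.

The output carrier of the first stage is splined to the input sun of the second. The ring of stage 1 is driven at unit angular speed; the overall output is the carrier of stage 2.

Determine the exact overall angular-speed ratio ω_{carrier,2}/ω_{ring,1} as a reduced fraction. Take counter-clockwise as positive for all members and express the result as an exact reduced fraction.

81/352

Stage 1: N_ring = 16 + 2·28 = 72
Stage 1: 16(ω_s−ω_c) = −72(ω_r−ω_c),  ω_s=0, ω_r=1
Stage 1: 16(0−ω_c) = −72(1−ω_c)  ⇒  88ω_c = 72  ⇒  ω_c = 9/11
  ⇒ ω_c¹/ω_r¹ = 9/11
Stage 2: N_ring = 36 + 2·28 = 92
Stage 2: 36(ω_s−ω_c) = −92(ω_r−ω_c),  ω_r=0, ω_s=1
Stage 2: 36(1−ω_c) = −92(0−ω_c)  ⇒  128ω_c = 36  ⇒  ω_c = 9/32
  ⇒ ω_c²/ω_s² = 9/32
Coupling ω_s² = ω_c¹ ⇒ overall = 9/11 × 9/32 = 81/352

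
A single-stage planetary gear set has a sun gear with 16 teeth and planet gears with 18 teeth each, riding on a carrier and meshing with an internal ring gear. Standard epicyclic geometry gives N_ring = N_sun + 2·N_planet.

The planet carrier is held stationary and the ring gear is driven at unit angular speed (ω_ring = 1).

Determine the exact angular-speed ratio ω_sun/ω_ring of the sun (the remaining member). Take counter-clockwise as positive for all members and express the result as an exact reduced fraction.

N_ring = 16 + 2·18 = 52
16(ω_s−ω_c) = −52(ω_r−ω_c),  ω_c=0, ω_r=1
ω_s = 0 − (52/16)(1−0) = -13/4
ω_s/ω_r = -13/4

-13/4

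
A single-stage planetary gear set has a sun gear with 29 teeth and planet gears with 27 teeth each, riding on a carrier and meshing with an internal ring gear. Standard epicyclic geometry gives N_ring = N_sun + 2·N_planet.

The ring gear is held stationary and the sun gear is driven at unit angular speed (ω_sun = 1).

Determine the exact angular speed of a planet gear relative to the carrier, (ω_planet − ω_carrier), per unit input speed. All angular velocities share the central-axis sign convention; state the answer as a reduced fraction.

-2407/3024

N_ring = 29 + 2·27 = 83
29(ω_s−ω_c) = −83(ω_r−ω_c),  ω_r=0, ω_s=1
29(1−ω_c) = −83(0−ω_c)  ⇒  112ω_c = 29  ⇒  ω_c = 29/112
sun–planet: 29·(1−29/112) = −27·(ω_p−ω_c)  ⇒  ω_p−ω_c = −(29/27)·(83/112) = -2407/3024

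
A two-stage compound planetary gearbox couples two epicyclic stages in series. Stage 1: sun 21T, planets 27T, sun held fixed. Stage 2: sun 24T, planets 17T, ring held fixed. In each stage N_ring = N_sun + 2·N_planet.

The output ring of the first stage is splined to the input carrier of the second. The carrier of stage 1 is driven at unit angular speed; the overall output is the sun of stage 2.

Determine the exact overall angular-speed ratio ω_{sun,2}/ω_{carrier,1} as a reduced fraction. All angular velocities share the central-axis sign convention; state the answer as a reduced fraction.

Stage 1: N_ring = 21 + 2·27 = 75
Stage 1: 21(ω_s−ω_c) = −75(ω_r−ω_c),  ω_s=0, ω_c=1
Stage 1: ω_r = 1 − (21/75)(0−1) = 32/25
  ⇒ ω_r¹/ω_c¹ = 32/25
Stage 2: N_ring = 24 + 2·17 = 58
Stage 2: 24(ω_s−ω_c) = −58(ω_r−ω_c),  ω_r=0, ω_c=1
Stage 2: ω_s = 1 − (58/24)(0−1) = 41/12
  ⇒ ω_s²/ω_c² = 41/12
Coupling ω_c² = ω_r¹ ⇒ overall = 32/25 × 41/12 = 328/75

328/75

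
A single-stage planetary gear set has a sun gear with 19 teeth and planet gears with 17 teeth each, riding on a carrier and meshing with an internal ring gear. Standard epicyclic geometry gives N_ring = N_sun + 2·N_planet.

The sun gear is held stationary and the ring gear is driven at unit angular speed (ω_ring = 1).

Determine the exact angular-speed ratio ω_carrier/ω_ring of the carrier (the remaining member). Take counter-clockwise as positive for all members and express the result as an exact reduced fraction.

53/72

N_ring = 19 + 2·17 = 53
19(ω_s−ω_c) = −53(ω_r−ω_c),  ω_s=0, ω_r=1
19(0−ω_c) = −53(1−ω_c)  ⇒  72ω_c = 53  ⇒  ω_c = 53/72
ω_c/ω_r = 53/72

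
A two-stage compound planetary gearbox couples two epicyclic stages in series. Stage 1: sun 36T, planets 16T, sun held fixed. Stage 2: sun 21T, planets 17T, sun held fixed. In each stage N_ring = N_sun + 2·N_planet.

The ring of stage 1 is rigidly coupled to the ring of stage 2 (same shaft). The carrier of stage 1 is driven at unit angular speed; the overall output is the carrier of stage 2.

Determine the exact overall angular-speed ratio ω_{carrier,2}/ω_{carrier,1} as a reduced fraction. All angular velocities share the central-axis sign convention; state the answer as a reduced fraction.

Stage 1: N_ring = 36 + 2·16 = 68
Stage 1: 36(ω_s−ω_c) = −68(ω_r−ω_c),  ω_s=0, ω_c=1
Stage 1: ω_r = 1 − (36/68)(0−1) = 26/17
  ⇒ ω_r¹/ω_c¹ = 26/17
Stage 2: N_ring = 21 + 2·17 = 55
Stage 2: 21(ω_s−ω_c) = −55(ω_r−ω_c),  ω_s=0, ω_r=1
Stage 2: 21(0−ω_c) = −55(1−ω_c)  ⇒  76ω_c = 55  ⇒  ω_c = 55/76
  ⇒ ω_c²/ω_r² = 55/76
Coupling ω_r² = ω_r¹ ⇒ overall = 26/17 × 55/76 = 715/646

715/646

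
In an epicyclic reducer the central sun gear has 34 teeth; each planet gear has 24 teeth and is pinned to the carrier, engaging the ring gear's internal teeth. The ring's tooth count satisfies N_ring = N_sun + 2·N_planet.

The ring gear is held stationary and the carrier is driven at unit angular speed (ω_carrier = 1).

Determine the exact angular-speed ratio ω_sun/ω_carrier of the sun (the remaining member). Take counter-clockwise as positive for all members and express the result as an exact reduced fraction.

N_ring = 34 + 2·24 = 82
34(ω_s−ω_c) = −82(ω_r−ω_c),  ω_r=0, ω_c=1
ω_s = 1 − (82/34)(0−1) = 58/17
ω_s/ω_c = 58/17

58/17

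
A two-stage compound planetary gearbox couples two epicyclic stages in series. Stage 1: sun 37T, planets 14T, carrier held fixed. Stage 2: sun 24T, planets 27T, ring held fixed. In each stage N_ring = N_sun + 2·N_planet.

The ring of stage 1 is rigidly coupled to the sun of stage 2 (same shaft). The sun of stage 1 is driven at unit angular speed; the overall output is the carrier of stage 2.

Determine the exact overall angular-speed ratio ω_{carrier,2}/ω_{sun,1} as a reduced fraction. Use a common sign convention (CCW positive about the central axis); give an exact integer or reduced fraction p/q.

-148/1105

Stage 1: N_ring = 37 + 2·14 = 65
Stage 1: 37(ω_s−ω_c) = −65(ω_r−ω_c),  ω_c=0, ω_s=1
Stage 1: ω_r = 0 − (37/65)(1−0) = -37/65
  ⇒ ω_r¹/ω_s¹ = -37/65
Stage 2: N_ring = 24 + 2·27 = 78
Stage 2: 24(ω_s−ω_c) = −78(ω_r−ω_c),  ω_r=0, ω_s=1
Stage 2: 24(1−ω_c) = −78(0−ω_c)  ⇒  102ω_c = 24  ⇒  ω_c = 4/17
  ⇒ ω_c²/ω_s² = 4/17
Coupling ω_s² = ω_r¹ ⇒ overall = -37/65 × 4/17 = -148/1105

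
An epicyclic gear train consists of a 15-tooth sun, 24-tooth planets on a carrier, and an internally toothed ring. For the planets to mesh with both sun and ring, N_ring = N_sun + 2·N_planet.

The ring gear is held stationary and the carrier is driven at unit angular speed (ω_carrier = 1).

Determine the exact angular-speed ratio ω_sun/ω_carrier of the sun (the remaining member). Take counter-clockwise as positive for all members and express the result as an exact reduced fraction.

26/5

N_ring = 15 + 2·24 = 63
15(ω_s−ω_c) = −63(ω_r−ω_c),  ω_r=0, ω_c=1
ω_s = 1 − (63/15)(0−1) = 26/5
ω_s/ω_c = 26/5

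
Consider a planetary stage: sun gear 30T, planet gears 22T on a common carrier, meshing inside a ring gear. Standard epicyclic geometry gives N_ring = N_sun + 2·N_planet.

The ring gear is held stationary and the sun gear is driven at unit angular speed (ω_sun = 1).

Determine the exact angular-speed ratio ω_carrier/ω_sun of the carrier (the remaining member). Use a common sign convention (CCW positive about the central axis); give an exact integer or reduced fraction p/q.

N_ring = 30 + 2·22 = 74
30(ω_s−ω_c) = −74(ω_r−ω_c),  ω_r=0, ω_s=1
30(1−ω_c) = −74(0−ω_c)  ⇒  104ω_c = 30  ⇒  ω_c = 15/52
ω_c/ω_s = 15/52

15/52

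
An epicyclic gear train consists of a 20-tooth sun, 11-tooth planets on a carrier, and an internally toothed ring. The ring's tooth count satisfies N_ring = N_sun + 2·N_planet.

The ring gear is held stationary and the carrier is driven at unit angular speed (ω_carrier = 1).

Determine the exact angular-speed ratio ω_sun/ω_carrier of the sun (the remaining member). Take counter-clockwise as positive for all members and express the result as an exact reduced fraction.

31/10

N_ring = 20 + 2·11 = 42
20(ω_s−ω_c) = −42(ω_r−ω_c),  ω_r=0, ω_c=1
ω_s = 1 − (42/20)(0−1) = 31/10
ω_s/ω_c = 31/10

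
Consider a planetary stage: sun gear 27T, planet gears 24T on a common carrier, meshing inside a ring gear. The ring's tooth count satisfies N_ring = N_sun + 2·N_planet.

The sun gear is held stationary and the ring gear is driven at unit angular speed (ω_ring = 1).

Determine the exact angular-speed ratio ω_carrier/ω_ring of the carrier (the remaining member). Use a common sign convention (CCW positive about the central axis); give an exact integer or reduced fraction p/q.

N_ring = 27 + 2·24 = 75
27(ω_s−ω_c) = −75(ω_r−ω_c),  ω_s=0, ω_r=1
27(0−ω_c) = −75(1−ω_c)  ⇒  102ω_c = 75  ⇒  ω_c = 25/34
ω_c/ω_r = 25/34

25/34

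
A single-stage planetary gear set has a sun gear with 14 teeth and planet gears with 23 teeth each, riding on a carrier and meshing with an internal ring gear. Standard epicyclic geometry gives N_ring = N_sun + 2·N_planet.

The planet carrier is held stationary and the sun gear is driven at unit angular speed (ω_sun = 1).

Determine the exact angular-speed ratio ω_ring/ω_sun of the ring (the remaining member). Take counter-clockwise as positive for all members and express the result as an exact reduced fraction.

N_ring = 14 + 2·23 = 60
14(ω_s−ω_c) = −60(ω_r−ω_c),  ω_c=0, ω_s=1
ω_r = 0 − (14/60)(1−0) = -7/30
ω_r/ω_s = -7/30

-7/30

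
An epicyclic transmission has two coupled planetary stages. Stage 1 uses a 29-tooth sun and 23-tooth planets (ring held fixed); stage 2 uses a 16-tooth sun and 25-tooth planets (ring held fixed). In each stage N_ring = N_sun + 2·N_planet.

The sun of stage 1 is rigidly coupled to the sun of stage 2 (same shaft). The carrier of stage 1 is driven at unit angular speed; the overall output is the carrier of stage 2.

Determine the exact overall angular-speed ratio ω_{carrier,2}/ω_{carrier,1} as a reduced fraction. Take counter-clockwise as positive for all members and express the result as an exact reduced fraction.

832/1189

Stage 1: N_ring = 29 + 2·23 = 75
Stage 1: 29(ω_s−ω_c) = −75(ω_r−ω_c),  ω_r=0, ω_c=1
Stage 1: ω_s = 1 − (75/29)(0−1) = 104/29
  ⇒ ω_s¹/ω_c¹ = 104/29
Stage 2: N_ring = 16 + 2·25 = 66
Stage 2: 16(ω_s−ω_c) = −66(ω_r−ω_c),  ω_r=0, ω_s=1
Stage 2: 16(1−ω_c) = −66(0−ω_c)  ⇒  82ω_c = 16  ⇒  ω_c = 8/41
  ⇒ ω_c²/ω_s² = 8/41
Coupling ω_s² = ω_s¹ ⇒ overall = 104/29 × 8/41 = 832/1189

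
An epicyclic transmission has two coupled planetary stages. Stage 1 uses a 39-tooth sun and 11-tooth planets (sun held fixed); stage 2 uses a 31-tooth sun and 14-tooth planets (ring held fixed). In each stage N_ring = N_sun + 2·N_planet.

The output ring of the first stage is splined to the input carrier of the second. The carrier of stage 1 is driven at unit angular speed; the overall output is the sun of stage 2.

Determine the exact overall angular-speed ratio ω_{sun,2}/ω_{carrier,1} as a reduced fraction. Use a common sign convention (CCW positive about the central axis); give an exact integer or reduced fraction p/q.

9000/1891

Stage 1: N_ring = 39 + 2·11 = 61
Stage 1: 39(ω_s−ω_c) = −61(ω_r−ω_c),  ω_s=0, ω_c=1
Stage 1: ω_r = 1 − (39/61)(0−1) = 100/61
  ⇒ ω_r¹/ω_c¹ = 100/61
Stage 2: N_ring = 31 + 2·14 = 59
Stage 2: 31(ω_s−ω_c) = −59(ω_r−ω_c),  ω_r=0, ω_c=1
Stage 2: ω_s = 1 − (59/31)(0−1) = 90/31
  ⇒ ω_s²/ω_c² = 90/31
Coupling ω_c² = ω_r¹ ⇒ overall = 100/61 × 90/31 = 9000/1891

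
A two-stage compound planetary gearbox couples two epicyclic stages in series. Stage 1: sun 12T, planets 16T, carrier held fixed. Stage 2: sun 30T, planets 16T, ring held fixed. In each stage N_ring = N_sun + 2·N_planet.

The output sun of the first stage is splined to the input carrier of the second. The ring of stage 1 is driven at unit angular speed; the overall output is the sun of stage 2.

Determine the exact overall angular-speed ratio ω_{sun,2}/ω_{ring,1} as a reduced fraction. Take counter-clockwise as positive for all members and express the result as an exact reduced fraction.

-506/45

Stage 1: N_ring = 12 + 2·16 = 44
Stage 1: 12(ω_s−ω_c) = −44(ω_r−ω_c),  ω_c=0, ω_r=1
Stage 1: ω_s = 0 − (44/12)(1−0) = -11/3
  ⇒ ω_s¹/ω_r¹ = -11/3
Stage 2: N_ring = 30 + 2·16 = 62
Stage 2: 30(ω_s−ω_c) = −62(ω_r−ω_c),  ω_r=0, ω_c=1
Stage 2: ω_s = 1 − (62/30)(0−1) = 46/15
  ⇒ ω_s²/ω_c² = 46/15
Coupling ω_c² = ω_s¹ ⇒ overall = -11/3 × 46/15 = -506/45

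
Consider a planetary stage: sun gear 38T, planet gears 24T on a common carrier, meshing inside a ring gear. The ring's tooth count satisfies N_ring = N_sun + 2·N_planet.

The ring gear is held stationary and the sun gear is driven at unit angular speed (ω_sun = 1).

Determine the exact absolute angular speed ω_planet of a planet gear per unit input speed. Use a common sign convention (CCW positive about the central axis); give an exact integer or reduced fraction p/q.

N_ring = 38 + 2·24 = 86
38(ω_s−ω_c) = −86(ω_r−ω_c),  ω_r=0, ω_s=1
38(1−ω_c) = −86(0−ω_c)  ⇒  124ω_c = 38  ⇒  ω_c = 19/62
sun–planet: 38·(1−19/62) = −24·(ω_p−ω_c)  ⇒  ω_p−ω_c = −(38/24)·(43/62) = -817/744
ω_p = 19/62 − 817/744 = -19/24

-19/24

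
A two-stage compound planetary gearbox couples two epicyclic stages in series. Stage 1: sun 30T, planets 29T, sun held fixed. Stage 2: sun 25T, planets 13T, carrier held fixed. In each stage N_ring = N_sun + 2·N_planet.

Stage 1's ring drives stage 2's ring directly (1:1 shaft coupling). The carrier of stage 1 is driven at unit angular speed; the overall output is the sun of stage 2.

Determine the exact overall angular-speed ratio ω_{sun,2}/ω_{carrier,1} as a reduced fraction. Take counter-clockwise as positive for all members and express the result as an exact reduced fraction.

-3009/1100

Stage 1: N_ring = 30 + 2·29 = 88
Stage 1: 30(ω_s−ω_c) = −88(ω_r−ω_c),  ω_s=0, ω_c=1
Stage 1: ω_r = 1 − (30/88)(0−1) = 59/44
  ⇒ ω_r¹/ω_c¹ = 59/44
Stage 2: N_ring = 25 + 2·13 = 51
Stage 2: 25(ω_s−ω_c) = −51(ω_r−ω_c),  ω_c=0, ω_r=1
Stage 2: ω_s = 0 − (51/25)(1−0) = -51/25
  ⇒ ω_s²/ω_r² = -51/25
Coupling ω_r² = ω_r¹ ⇒ overall = 59/44 × -51/25 = -3009/1100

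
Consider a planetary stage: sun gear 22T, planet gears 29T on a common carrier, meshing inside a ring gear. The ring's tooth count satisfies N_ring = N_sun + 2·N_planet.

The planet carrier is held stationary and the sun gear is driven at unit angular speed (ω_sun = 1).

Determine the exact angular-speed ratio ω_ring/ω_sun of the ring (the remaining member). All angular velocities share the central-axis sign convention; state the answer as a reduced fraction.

N_ring = 22 + 2·29 = 80
22(ω_s−ω_c) = −80(ω_r−ω_c),  ω_c=0, ω_s=1
ω_r = 0 − (22/80)(1−0) = -11/40
ω_r/ω_s = -11/40

-11/40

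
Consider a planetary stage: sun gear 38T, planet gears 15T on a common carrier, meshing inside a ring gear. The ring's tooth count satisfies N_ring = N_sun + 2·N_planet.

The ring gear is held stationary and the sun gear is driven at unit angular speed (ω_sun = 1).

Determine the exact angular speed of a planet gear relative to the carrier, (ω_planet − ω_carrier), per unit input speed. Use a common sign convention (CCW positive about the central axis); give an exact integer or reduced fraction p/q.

-1292/795

N_ring = 38 + 2·15 = 68
38(ω_s−ω_c) = −68(ω_r−ω_c),  ω_r=0, ω_s=1
38(1−ω_c) = −68(0−ω_c)  ⇒  106ω_c = 38  ⇒  ω_c = 19/53
sun–planet: 38·(1−19/53) = −15·(ω_p−ω_c)  ⇒  ω_p−ω_c = −(38/15)·(34/53) = -1292/795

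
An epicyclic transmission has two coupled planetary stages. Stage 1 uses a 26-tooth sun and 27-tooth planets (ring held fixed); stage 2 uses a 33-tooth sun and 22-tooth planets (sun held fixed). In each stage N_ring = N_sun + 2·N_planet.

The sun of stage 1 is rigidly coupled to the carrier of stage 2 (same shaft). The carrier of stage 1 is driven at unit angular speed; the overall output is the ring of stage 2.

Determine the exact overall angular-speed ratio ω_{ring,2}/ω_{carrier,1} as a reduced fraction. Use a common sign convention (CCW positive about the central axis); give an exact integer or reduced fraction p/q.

530/91

Stage 1: N_ring = 26 + 2·27 = 80
Stage 1: 26(ω_s−ω_c) = −80(ω_r−ω_c),  ω_r=0, ω_c=1
Stage 1: ω_s = 1 − (80/26)(0−1) = 53/13
  ⇒ ω_s¹/ω_c¹ = 53/13
Stage 2: N_ring = 33 + 2·22 = 77
Stage 2: 33(ω_s−ω_c) = −77(ω_r−ω_c),  ω_s=0, ω_c=1
Stage 2: ω_r = 1 − (33/77)(0−1) = 10/7
  ⇒ ω_r²/ω_c² = 10/7
Coupling ω_c² = ω_s¹ ⇒ overall = 53/13 × 10/7 = 530/91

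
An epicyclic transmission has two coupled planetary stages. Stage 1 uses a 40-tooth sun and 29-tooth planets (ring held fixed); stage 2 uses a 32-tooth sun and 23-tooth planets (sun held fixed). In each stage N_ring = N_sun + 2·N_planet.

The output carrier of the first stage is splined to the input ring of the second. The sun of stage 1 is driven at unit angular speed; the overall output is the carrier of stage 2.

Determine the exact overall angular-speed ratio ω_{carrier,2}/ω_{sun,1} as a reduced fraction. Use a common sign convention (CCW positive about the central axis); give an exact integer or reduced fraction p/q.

Stage 1: N_ring = 40 + 2·29 = 98
Stage 1: 40(ω_s−ω_c) = −98(ω_r−ω_c),  ω_r=0, ω_s=1
Stage 1: 40(1−ω_c) = −98(0−ω_c)  ⇒  138ω_c = 40  ⇒  ω_c = 20/69
  ⇒ ω_c¹/ω_s¹ = 20/69
Stage 2: N_ring = 32 + 2·23 = 78
Stage 2: 32(ω_s−ω_c) = −78(ω_r−ω_c),  ω_s=0, ω_r=1
Stage 2: 32(0−ω_c) = −78(1−ω_c)  ⇒  110ω_c = 78  ⇒  ω_c = 39/55
  ⇒ ω_c²/ω_r² = 39/55
Coupling ω_r² = ω_c¹ ⇒ overall = 20/69 × 39/55 = 52/253

52/253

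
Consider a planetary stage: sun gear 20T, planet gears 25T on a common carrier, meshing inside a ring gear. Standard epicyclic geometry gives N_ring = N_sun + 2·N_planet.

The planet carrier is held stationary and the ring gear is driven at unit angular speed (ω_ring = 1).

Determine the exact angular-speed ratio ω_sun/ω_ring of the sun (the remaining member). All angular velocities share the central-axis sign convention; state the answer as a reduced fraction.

N_ring = 20 + 2·25 = 70
20(ω_s−ω_c) = −70(ω_r−ω_c),  ω_c=0, ω_r=1
ω_s = 0 − (70/20)(1−0) = -7/2
ω_s/ω_r = -7/2

-7/2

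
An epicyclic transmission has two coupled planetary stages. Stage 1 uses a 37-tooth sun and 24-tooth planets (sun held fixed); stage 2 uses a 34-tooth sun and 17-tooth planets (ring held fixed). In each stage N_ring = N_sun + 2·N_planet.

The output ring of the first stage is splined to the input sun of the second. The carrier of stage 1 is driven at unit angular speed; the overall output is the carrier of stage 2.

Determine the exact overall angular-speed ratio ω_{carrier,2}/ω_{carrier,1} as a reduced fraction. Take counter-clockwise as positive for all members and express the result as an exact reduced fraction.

122/255

Stage 1: N_ring = 37 + 2·24 = 85
Stage 1: 37(ω_s−ω_c) = −85(ω_r−ω_c),  ω_s=0, ω_c=1
Stage 1: ω_r = 1 − (37/85)(0−1) = 122/85
  ⇒ ω_r¹/ω_c¹ = 122/85
Stage 2: N_ring = 34 + 2·17 = 68
Stage 2: 34(ω_s−ω_c) = −68(ω_r−ω_c),  ω_r=0, ω_s=1
Stage 2: 34(1−ω_c) = −68(0−ω_c)  ⇒  102ω_c = 34  ⇒  ω_c = 1/3
  ⇒ ω_c²/ω_s² = 1/3
Coupling ω_s² = ω_r¹ ⇒ overall = 122/85 × 1/3 = 122/255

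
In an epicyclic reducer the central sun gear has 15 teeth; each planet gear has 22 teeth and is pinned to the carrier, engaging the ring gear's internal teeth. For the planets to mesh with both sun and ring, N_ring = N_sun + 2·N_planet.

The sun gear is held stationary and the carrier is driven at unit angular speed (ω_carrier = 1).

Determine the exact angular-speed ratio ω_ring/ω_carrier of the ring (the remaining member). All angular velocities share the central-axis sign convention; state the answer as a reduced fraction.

74/59

N_ring = 15 + 2·22 = 59
15(ω_s−ω_c) = −59(ω_r−ω_c),  ω_s=0, ω_c=1
ω_r = 1 − (15/59)(0−1) = 74/59
ω_r/ω_c = 74/59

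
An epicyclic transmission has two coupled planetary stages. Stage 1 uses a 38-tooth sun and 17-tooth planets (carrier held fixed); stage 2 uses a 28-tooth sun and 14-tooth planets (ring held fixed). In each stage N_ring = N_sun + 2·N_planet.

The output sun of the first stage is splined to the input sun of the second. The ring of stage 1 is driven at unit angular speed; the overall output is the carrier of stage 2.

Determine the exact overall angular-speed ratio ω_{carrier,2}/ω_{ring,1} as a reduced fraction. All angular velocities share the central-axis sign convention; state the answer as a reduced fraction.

Stage 1: N_ring = 38 + 2·17 = 72
Stage 1: 38(ω_s−ω_c) = −72(ω_r−ω_c),  ω_c=0, ω_r=1
Stage 1: ω_s = 0 − (72/38)(1−0) = -36/19
  ⇒ ω_s¹/ω_r¹ = -36/19
Stage 2: N_ring = 28 + 2·14 = 56
Stage 2: 28(ω_s−ω_c) = −56(ω_r−ω_c),  ω_r=0, ω_s=1
Stage 2: 28(1−ω_c) = −56(0−ω_c)  ⇒  84ω_c = 28  ⇒  ω_c = 1/3
  ⇒ ω_c²/ω_s² = 1/3
Coupling ω_s² = ω_s¹ ⇒ overall = -36/19 × 1/3 = -12/19

-12/19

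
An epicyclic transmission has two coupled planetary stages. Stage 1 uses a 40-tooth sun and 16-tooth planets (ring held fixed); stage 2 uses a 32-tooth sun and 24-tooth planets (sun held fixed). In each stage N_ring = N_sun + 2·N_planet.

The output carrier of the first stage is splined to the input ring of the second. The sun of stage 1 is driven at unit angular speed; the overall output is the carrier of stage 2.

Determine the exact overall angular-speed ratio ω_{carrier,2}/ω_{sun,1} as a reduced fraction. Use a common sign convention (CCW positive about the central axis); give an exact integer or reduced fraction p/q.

Stage 1: N_ring = 40 + 2·16 = 72
Stage 1: 40(ω_s−ω_c) = −72(ω_r−ω_c),  ω_r=0, ω_s=1
Stage 1: 40(1−ω_c) = −72(0−ω_c)  ⇒  112ω_c = 40  ⇒  ω_c = 5/14
  ⇒ ω_c¹/ω_s¹ = 5/14
Stage 2: N_ring = 32 + 2·24 = 80
Stage 2: 32(ω_s−ω_c) = −80(ω_r−ω_c),  ω_s=0, ω_r=1
Stage 2: 32(0−ω_c) = −80(1−ω_c)  ⇒  112ω_c = 80  ⇒  ω_c = 5/7
  ⇒ ω_c²/ω_r² = 5/7
Coupling ω_r² = ω_c¹ ⇒ overall = 5/14 × 5/7 = 25/98

25/98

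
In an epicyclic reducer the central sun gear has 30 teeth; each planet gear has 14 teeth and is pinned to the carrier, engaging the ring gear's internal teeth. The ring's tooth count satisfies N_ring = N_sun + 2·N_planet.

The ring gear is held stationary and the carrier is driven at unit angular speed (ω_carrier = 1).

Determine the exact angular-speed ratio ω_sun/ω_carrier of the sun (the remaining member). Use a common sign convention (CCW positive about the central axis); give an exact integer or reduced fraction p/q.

N_ring = 30 + 2·14 = 58
30(ω_s−ω_c) = −58(ω_r−ω_c),  ω_r=0, ω_c=1
ω_s = 1 − (58/30)(0−1) = 44/15
ω_s/ω_c = 44/15

44/15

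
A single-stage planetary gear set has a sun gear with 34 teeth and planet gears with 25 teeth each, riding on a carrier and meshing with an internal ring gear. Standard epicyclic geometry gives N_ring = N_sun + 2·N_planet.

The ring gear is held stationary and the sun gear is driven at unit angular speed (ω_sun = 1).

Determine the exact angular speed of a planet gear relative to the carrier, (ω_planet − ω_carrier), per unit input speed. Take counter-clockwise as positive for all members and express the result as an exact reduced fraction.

-1428/1475

N_ring = 34 + 2·25 = 84
34(ω_s−ω_c) = −84(ω_r−ω_c),  ω_r=0, ω_s=1
34(1−ω_c) = −84(0−ω_c)  ⇒  118ω_c = 34  ⇒  ω_c = 17/59
sun–planet: 34·(1−17/59) = −25·(ω_p−ω_c)  ⇒  ω_p−ω_c = −(34/25)·(42/59) = -1428/1475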